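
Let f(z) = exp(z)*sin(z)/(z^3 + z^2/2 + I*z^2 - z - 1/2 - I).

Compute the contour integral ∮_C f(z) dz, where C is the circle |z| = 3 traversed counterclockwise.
By the residue theorem, ∮_C f(z) dz = 2πi · (sum of the residues of f at the poles inside |z| = 3).

The denominator factors as (z - 1)*(z + 1)*(z + 1/2 + I), so the singularities of f are simple poles at z = 1, z = -1, z = -1/2 - I.
  |1|² = 1 < 9 = 3², so this pole is inside the contour.
  |-1|² = 1 < 9 = 3², so this pole is inside the contour.
  |-1/2 - I|² = 5/4 < 9 = 3², so this pole is inside the contour.

With P(z) = exp(z)*sin(z) and Q(z) = z^3 + z^2/2 + I*z^2 - z - 1/2 - I, each pole is simple, so Res(f, z₀) = P(z₀)/Q'(z₀) with Q'(z) = 3*z^2 + z + 2*I*z - 1.
  Res(f, 1) = P(1)/Q'(1) = (exp(1)*sin(1))/(3 + 2*I) = exp(1)*(3/13 - 2*I/13)*sin(1)
  Res(f, -1) = P(-1)/Q'(-1) = (-exp(-1)*sin(1))/(1 - 2*I) = (-1/5 - 2*I/5)*exp(-1)*sin(1)
  Res(f, -1/2 - I) = P(-1/2 - I)/Q'(-1/2 - I) = (-exp(-1/2 - I)*sin(1/2 + I))/(-7/4 + I) = (28/65 + 16*I/65)*exp(-1/2 - I)*sin(1/2 + I)

Sum of residues inside C: exp(1)*(3/13 - 2*I/13)*sin(1) + (-1/5 - 2*I/5)*exp(-1)*sin(1) + (28/65 + 16*I/65)*exp(-1/2 - I)*sin(1/2 + I)
∮_C f(z) dz = 2πi · (exp(1)*(3/13 - 2*I/13)*sin(1) + (-1/5 - 2*I/5)*exp(-1)*sin(1) + (28/65 + 16*I/65)*exp(-1/2 - I)*sin(1/2 + I)) = pi*(4/5 - 2*I/5)*exp(-1)*sin(1) + pi*(-32/65 + 56*I/65)*exp(-1/2 - I)*sin(1/2 + I) + exp(1)*pi*(4/13 + 6*I/13)*sin(1)

Final answer: pi*(4/5 - 2*I/5)*exp(-1)*sin(1) + pi*(-32/65 + 56*I/65)*exp(-1/2 - I)*sin(1/2 + I) + exp(1)*pi*(4/13 + 6*I/13)*sin(1)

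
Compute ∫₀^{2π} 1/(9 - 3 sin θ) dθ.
sqrt(2)*pi/6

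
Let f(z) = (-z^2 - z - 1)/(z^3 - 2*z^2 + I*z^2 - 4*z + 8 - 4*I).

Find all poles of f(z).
The singularities of f are the zeros of the denominator. Factoring,
  z^3 - 2*z^2 + I*z^2 - 4*z + 8 - 4*I = (z + 2)*(z - 2)*(z - 2 + I)
so the candidates are z = -2, z = 2, z = 2 - I.

Check the numerator P(z) = -z^2 - z - 1 at each one:
  P(-2) = -3 ≠ 0, so z = -2 is a (simple) pole.
  P(2) = -7 ≠ 0, so z = 2 is a (simple) pole.
  P(2 - I) = -6 + 5*I ≠ 0, so z = 2 - I is a (simple) pole.

Poles of f: {-2, 2 - I, 2}

Final answer: {-2, 2 - I, 2}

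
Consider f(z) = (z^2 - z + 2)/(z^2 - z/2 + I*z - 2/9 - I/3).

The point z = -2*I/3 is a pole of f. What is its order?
1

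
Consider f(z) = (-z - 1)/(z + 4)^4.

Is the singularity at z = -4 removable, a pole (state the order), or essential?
Write f(z) = g(z)/(z + 4)^4 with g(z) = -z - 1.
g is entire and g(-4) = 3 ≠ 0, so no factor of (z + 4) cancels: the Laurent expansion of f about z = -4 starts at the power -4, i.e. lim_{z→z₀} (z - z₀)^4 f(z) = 3 is finite and nonzero.
So z = -4 is a pole of order 4.

Final answer: pole of order 4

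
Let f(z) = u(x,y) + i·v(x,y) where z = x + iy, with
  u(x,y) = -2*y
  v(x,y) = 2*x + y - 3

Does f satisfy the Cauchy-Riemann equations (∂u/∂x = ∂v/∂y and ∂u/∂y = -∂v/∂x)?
∂u/∂x = 0
∂v/∂y = 1
∂u/∂y = -2
∂v/∂x = 2
∂u/∂x ≠ ∂v/∂y; the Cauchy-Riemann equations are not satisfied, so f is not analytic.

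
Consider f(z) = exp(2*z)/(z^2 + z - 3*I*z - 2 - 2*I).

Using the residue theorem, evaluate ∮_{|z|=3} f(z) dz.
By the residue theorem, ∮_C f(z) dz = 2πi · (sum of the residues of f at the poles inside |z| = 3).

The denominator factors as (z - 2*I)*(z + 1 - I), so the singularities of f are simple poles at z = 2*I, z = -1 + I.
  |2*I|² = 4 < 9 = 3², so this pole is inside the contour.
  |-1 + I|² = 2 < 9 = 3², so this pole is inside the contour.

With P(z) = exp(2*z) and Q(z) = z^2 + z - 3*I*z - 2 - 2*I, each pole is simple, so Res(f, z₀) = P(z₀)/Q'(z₀) with Q'(z) = 2*z + 1 - 3*I.
  Res(f, 2*I) = P(2*I)/Q'(2*I) = (exp(4*I))/(1 + I) = (1/2 - I/2)*exp(4*I)
  Res(f, -1 + I) = P(-1 + I)/Q'(-1 + I) = (exp(-2 + 2*I))/(-1 - I) = (-1/2 + I/2)*exp(-2 + 2*I)

Sum of residues inside C: (-1/2 + I/2)*exp(-2 + 2*I) + (1/2 - I/2)*exp(4*I)
∮_C f(z) dz = 2πi · ((-1/2 + I/2)*exp(-2 + 2*I) + (1/2 - I/2)*exp(4*I)) = pi*(1 + I)*exp(4*I) + pi*(-1 - I)*exp(-2 + 2*I)

Final answer: pi*(1 + I)*exp(4*I) + pi*(-1 - I)*exp(-2 + 2*I)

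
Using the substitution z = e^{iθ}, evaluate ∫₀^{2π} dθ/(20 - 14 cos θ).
Call the integral J. The integrand is 2π-periodic and we integrate over a full period, so shifting θ does not change the value (θ → θ + π flips the sign of the trig term). Hence
  J = ∫₀^{2π} dθ/(20 + 14 cos θ).
Put z = e^{iθ}: then cos θ = (z + 1/z)/2, dθ = dz/(iz), and z runs once counterclockwise around |z| = 1:
  J = ∮_{|z|=1} 1/(20 + 14*(z + 1/z)/2) · dz/(iz) = (2/i) ∮_{|z|=1} dz/(14*z^2 + 40*z + 14).
The roots of 14*z^2 + 40*z + 14 are z = (-20 ± sqrt(20^2 - 14^2))/14, with sqrt(204) = 2*sqrt(51); their product is 1, so only z₊ = -10/7 + sqrt(51)/7 lies inside the unit circle (z₋ = -10/7 - sqrt(51)/7 lies outside).
z₊ is a simple zero of q(z) = 14*z^2 + 40*z + 14, so Res(1/q, z₊) = 1/q'(z₊) with q'(z) = 28*z + 40; and q'(z₊) = 14*(z₊ - z₋) = 4*sqrt(51).
Therefore J = (2/i) · 2πi · 1/(4*sqrt(51)) = 2*pi/(2*sqrt(51)) = sqrt(51)*pi/51

Final answer: sqrt(51)*pi/51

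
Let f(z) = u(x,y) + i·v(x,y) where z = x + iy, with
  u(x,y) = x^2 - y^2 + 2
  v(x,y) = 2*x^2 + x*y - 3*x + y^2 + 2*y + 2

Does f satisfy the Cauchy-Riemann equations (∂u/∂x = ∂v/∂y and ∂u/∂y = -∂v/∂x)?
∂u/∂x = 2*x
∂v/∂y = x + 2*y + 2
∂u/∂y = -2*y
∂v/∂x = 4*x + y - 3
∂u/∂x ≠ ∂v/∂y and ∂u/∂y ≠ -∂v/∂x; the Cauchy-Riemann equations are not satisfied, so f is not analytic.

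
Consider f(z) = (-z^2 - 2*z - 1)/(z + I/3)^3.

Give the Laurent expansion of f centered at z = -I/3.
(-8/9 + 2*I/3)/(z + I/3)^3 + (-2 + 2*I/3)/(z + I/3)^2 - 1/(z + I/3)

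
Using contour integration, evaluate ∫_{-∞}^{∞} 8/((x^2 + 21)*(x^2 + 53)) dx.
Let f(z) = 8/((z^2 + 21)*(z^2 + 53)). The denominator has no real zeros and deg Q - deg P = 4 ≥ 2, so the integral of f over the upper semicircle |z| = R tends to 0 as R → ∞. Closing the contour in the upper half-plane,
  ∫_{-∞}^{∞} f(x) dx = 2πi · Σ Res(f, z_k)  over the poles with Im z_k > 0.

Zeros of the denominator: z^2 + 21 = 0 gives z = ±sqrt(21)*I; z^2 + 53 = 0 gives z = ±sqrt(53)*I.
Upper half-plane: z = sqrt(21)*I, z = sqrt(53)*I (simple).

Each pole is a simple zero of Q(z) = z^4 + 74*z^2 + 1113, so Res(f, z₀) = P(z₀)/Q'(z₀) with P(z) = 8, Q'(z) = 4*z^3 + 148*z:
  Res(f, sqrt(21)*I) = (8)/(64*sqrt(21)*I) = -sqrt(21)*I/168
  Res(f, sqrt(53)*I) = (8)/(-64*sqrt(53)*I) = sqrt(53)*I/424

Sum of residues: I*(-sqrt(21)/168 + sqrt(53)/424)
∫_{-∞}^{∞} f(x) dx = 2πi · (I*(-sqrt(21)/168 + sqrt(53)/424)) = pi*(-21*sqrt(53) + 53*sqrt(21))/4452

Final answer: pi*(-21*sqrt(53) + 53*sqrt(21))/4452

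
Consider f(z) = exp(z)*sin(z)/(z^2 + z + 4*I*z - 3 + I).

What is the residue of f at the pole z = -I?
(-2/5 - I/5)*exp(-I)*sinh(1)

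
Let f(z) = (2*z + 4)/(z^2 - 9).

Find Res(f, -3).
Write f(z) = P(z)/Q(z) with P(z) = 2*z + 4 and Q(z) = z^2 - 9.
The denominator factors as Q(z) = (z - 3)*(z + 3), so z = -3 is a simple zero of Q and P is analytic there; z = -3 is therefore a simple pole and
  Res(f, z₀) = P(z₀)/Q'(z₀).

Q'(z) = 2*z, so Q'(-3) = -6.
P(-3) = -2.

Res(f, -3) = (-2)/(-6) = 1/3

Final answer: 1/3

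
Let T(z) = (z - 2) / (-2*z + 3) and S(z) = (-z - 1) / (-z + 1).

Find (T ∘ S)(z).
(-z + 3)/(z - 5)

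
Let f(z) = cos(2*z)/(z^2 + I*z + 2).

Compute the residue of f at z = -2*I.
Write f(z) = P(z)/Q(z) with P(z) = cos(2*z) and Q(z) = z^2 + I*z + 2.
The denominator factors as Q(z) = (z - I)*(z + 2*I), so z = -2*I is a simple zero of Q and P is analytic there; z = -2*I is therefore a simple pole and
  Res(f, z₀) = P(z₀)/Q'(z₀).

Q'(z) = 2*z + I, so Q'(-2*I) = -3*I.
P(-2*I) = cosh(4).

Res(f, -2*I) = (cosh(4))/(-3*I) = I*cosh(4)/3

Final answer: I*cosh(4)/3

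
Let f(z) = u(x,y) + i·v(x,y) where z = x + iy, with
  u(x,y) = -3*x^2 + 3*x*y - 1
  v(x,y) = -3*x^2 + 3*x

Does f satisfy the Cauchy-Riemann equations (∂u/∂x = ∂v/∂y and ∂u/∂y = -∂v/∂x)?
∂u/∂x = -6*x + 3*y
∂v/∂y = 0
∂u/∂y = 3*x
∂v/∂x = 3 - 6*x
∂u/∂x ≠ ∂v/∂y and ∂u/∂y ≠ -∂v/∂x; the Cauchy-Riemann equations are not satisfied, so f is not analytic.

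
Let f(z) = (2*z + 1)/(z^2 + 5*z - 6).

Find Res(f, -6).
11/7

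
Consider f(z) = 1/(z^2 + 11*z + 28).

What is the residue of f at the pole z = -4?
Write f(z) = P(z)/Q(z) with P(z) = 1 and Q(z) = z^2 + 11*z + 28.
The denominator factors as Q(z) = (z + 7)*(z + 4), so z = -4 is a simple zero of Q and P is analytic there; z = -4 is therefore a simple pole and
  Res(f, z₀) = P(z₀)/Q'(z₀).

Q'(z) = 2*z + 11, so Q'(-4) = 3.
P(-4) = 1.

Res(f, -4) = (1)/(3) = 1/3

Final answer: 1/3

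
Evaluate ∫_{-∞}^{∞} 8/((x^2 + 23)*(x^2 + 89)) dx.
Let f(z) = 8/((z^2 + 23)*(z^2 + 89)). The denominator has no real zeros and deg Q - deg P = 4 ≥ 2, so the integral of f over the upper semicircle |z| = R tends to 0 as R → ∞. Closing the contour in the upper half-plane,
  ∫_{-∞}^{∞} f(x) dx = 2πi · Σ Res(f, z_k)  over the poles with Im z_k > 0.

Zeros of the denominator: z^2 + 89 = 0 gives z = ±sqrt(89)*I; z^2 + 23 = 0 gives z = ±sqrt(23)*I.
Upper half-plane: z = sqrt(23)*I, z = sqrt(89)*I (simple).

Each pole is a simple zero of Q(z) = z^4 + 112*z^2 + 2047, so Res(f, z₀) = P(z₀)/Q'(z₀) with P(z) = 8, Q'(z) = 4*z^3 + 224*z:
  Res(f, sqrt(23)*I) = (8)/(132*sqrt(23)*I) = -2*sqrt(23)*I/759
  Res(f, sqrt(89)*I) = (8)/(-132*sqrt(89)*I) = 2*sqrt(89)*I/2937

Sum of residues: 2*I*(-89*sqrt(23) + 23*sqrt(89))/67551
∫_{-∞}^{∞} f(x) dx = 2πi · (2*I*(-89*sqrt(23) + 23*sqrt(89))/67551) = 4*pi*(-23*sqrt(89) + 89*sqrt(23))/67551

Final answer: 4*pi*(-23*sqrt(89) + 89*sqrt(23))/67551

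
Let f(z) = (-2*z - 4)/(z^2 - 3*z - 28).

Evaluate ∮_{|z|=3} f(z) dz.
By the residue theorem, ∮_C f(z) dz = 2πi · (sum of the residues of f at the poles inside |z| = 3).

The denominator factors as (z - 7)*(z + 4), so the singularities of f are simple poles at z = 7, z = -4.
  |7|² = 49 > 9 = 3², so this pole is outside the contour.
  |-4|² = 16 > 9 = 3², so this pole is outside the contour.

No pole lies inside the contour, so f is analytic on and inside C and the integral is 0 (Cauchy's theorem).

Final answer: 0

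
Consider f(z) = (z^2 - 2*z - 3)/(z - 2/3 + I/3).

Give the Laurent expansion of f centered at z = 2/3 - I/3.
Put w = z - (2/3 - I/3), i.e. z = w + 2/3 - I/3. The denominator is w, so it suffices to rewrite the numerator in powers of w.

P(z) = z^2 - 2*z - 3
P(w + 2/3 - I/3) = -4 + 2*I/9 + (-2/3 - 2*I/3)*w + w^2

Dividing each term by w:
  f = (-4 + 2*I/9)/w - 2/3 - 2*I/3 + w

Substituting back w = z - 2/3 + I/3:
  f(z) = (-4 + 2*I/9)/(z - 2/3 + I/3) - 2/3 - 2*I/3 + (z - 2/3 + I/3)

The series is finite because the numerator is a polynomial; the negative powers form the principal part, and the coefficient of 1/(z - 2/3 + I/3) gives Res(f, 2/3 - I/3) = -4 + 2*I/9.

Final answer: (-4 + 2*I/9)/(z - 2/3 + I/3) - 2/3 - 2*I/3 + (z - 2/3 + I/3)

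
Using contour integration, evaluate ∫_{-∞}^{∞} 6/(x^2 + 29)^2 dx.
3*sqrt(29)*pi/841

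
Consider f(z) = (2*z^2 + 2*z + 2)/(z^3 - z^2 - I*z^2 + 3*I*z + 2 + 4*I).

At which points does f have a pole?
{-1, 2*I, 2 - I}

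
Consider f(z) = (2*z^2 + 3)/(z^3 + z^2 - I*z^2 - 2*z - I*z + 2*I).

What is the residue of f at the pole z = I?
-3/10 - I/10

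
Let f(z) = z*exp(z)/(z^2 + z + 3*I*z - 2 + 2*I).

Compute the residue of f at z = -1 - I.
Write f(z) = P(z)/Q(z) with P(z) = z*exp(z) and Q(z) = z^2 + z + 3*I*z - 2 + 2*I.
The denominator factors as Q(z) = (z + 1 + I)*(z + 2*I), so z = -1 - I is a simple zero of Q and P is analytic there; z = -1 - I is therefore a simple pole and
  Res(f, z₀) = P(z₀)/Q'(z₀).

Q'(z) = 2*z + 1 + 3*I, so Q'(-1 - I) = -1 + I.
P(-1 - I) = (-1 - I)*exp(-1 - I).

Res(f, -1 - I) = ((-1 - I)*exp(-1 - I))/(-1 + I) = I*exp(-1 - I)

Final answer: I*exp(-1 - I)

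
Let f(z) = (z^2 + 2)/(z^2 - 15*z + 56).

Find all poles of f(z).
{7, 8}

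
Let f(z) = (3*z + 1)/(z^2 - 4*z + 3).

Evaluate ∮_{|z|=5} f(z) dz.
By the residue theorem, ∮_C f(z) dz = 2πi · (sum of the residues of f at the poles inside |z| = 5).

The denominator factors as (z - 3)*(z - 1), so the singularities of f are simple poles at z = 3, z = 1.
  |3|² = 9 < 25 = 5², so this pole is inside the contour.
  |1|² = 1 < 25 = 5², so this pole is inside the contour.

With P(z) = 3*z + 1 and Q(z) = z^2 - 4*z + 3, each pole is simple, so Res(f, z₀) = P(z₀)/Q'(z₀) with Q'(z) = 2*z - 4.
  Res(f, 3) = P(3)/Q'(3) = (10)/(2) = 5
  Res(f, 1) = P(1)/Q'(1) = (4)/(-2) = -2

Sum of residues inside C: 3
∮_C f(z) dz = 2πi · (3) = 6*I*pi

Final answer: 6*I*pi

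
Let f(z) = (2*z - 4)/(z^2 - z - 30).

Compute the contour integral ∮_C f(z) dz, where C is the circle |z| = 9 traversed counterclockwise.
By the residue theorem, ∮_C f(z) dz = 2πi · (sum of the residues of f at the poles inside |z| = 9).

The denominator factors as (z - 6)*(z + 5), so the singularities of f are simple poles at z = 6, z = -5.
  |6|² = 36 < 81 = 9², so this pole is inside the contour.
  |-5|² = 25 < 81 = 9², so this pole is inside the contour.

With P(z) = 2*z - 4 and Q(z) = z^2 - z - 30, each pole is simple, so Res(f, z₀) = P(z₀)/Q'(z₀) with Q'(z) = 2*z - 1.
  Res(f, 6) = P(6)/Q'(6) = (8)/(11) = 8/11
  Res(f, -5) = P(-5)/Q'(-5) = (-14)/(-11) = 14/11

Sum of residues inside C: 2
∮_C f(z) dz = 2πi · (2) = 4*I*pi

Final answer: 4*I*pi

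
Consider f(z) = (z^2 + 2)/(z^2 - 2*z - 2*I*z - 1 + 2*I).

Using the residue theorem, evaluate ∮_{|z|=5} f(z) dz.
By the residue theorem, ∮_C f(z) dz = 2πi · (sum of the residues of f at the poles inside |z| = 5).

The denominator factors as (z - 2 - I)*(z - I), so the singularities of f are simple poles at z = 2 + I, z = I.
  |2 + I|² = 5 < 25 = 5², so this pole is inside the contour.
  |I|² = 1 < 25 = 5², so this pole is inside the contour.

With P(z) = z^2 + 2 and Q(z) = z^2 - 2*z - 2*I*z - 1 + 2*I, each pole is simple, so Res(f, z₀) = P(z₀)/Q'(z₀) with Q'(z) = 2*z - 2 - 2*I.
  Res(f, 2 + I) = P(2 + I)/Q'(2 + I) = (5 + 4*I)/(2) = 5/2 + 2*I
  Res(f, I) = P(I)/Q'(I) = (1)/(-2) = -1/2

Sum of residues inside C: 2 + 2*I
∮_C f(z) dz = 2πi · (2 + 2*I) = pi*(-4 + 4*I)

Final answer: pi*(-4 + 4*I)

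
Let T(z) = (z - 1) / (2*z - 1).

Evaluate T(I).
Substitute z = I:
  numerator:   (I) - 1 = -1 + I
  denominator: 2*(I) - 1 = -1 + 2*I
T(I) = (-1 + I)/(-1 + 2*I); multiplying numerator and denominator by the conjugate -1 - 2*I gives (3 + I)/5 = 3/5 + I/5

Final answer: 3/5 + I/5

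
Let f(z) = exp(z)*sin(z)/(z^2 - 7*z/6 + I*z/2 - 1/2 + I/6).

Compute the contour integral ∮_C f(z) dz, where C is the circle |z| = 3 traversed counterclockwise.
By the residue theorem, ∮_C f(z) dz = 2πi · (sum of the residues of f at the poles inside |z| = 3).

The denominator factors as (z - 3/2 + I/2)*(z + 1/3), so the singularities of f are simple poles at z = 3/2 - I/2, z = -1/3.
  |3/2 - I/2|² = 5/2 < 9 = 3², so this pole is inside the contour.
  |-1/3|² = 1/9 < 9 = 3², so this pole is inside the contour.

With P(z) = exp(z)*sin(z) and Q(z) = z^2 - 7*z/6 + I*z/2 - 1/2 + I/6, each pole is simple, so Res(f, z₀) = P(z₀)/Q'(z₀) with Q'(z) = 2*z - 7/6 + I/2.
  Res(f, 3/2 - I/2) = P(3/2 - I/2)/Q'(3/2 - I/2) = (exp(3/2 - I/2)*sin(3/2 - I/2))/(11/6 - I/2) = (33/65 + 9*I/65)*exp(3/2 - I/2)*sin(3/2 - I/2)
  Res(f, -1/3) = P(-1/3)/Q'(-1/3) = (-exp(-1/3)*sin(1/3))/(-11/6 + I/2) = (33/65 + 9*I/65)*exp(-1/3)*sin(1/3)

Sum of residues inside C: (33/65 + 9*I/65)*exp(3/2 - I/2)*sin(3/2 - I/2) + (33/65 + 9*I/65)*exp(-1/3)*sin(1/3)
∮_C f(z) dz = 2πi · ((33/65 + 9*I/65)*exp(3/2 - I/2)*sin(3/2 - I/2) + (33/65 + 9*I/65)*exp(-1/3)*sin(1/3)) = pi*(-18/65 + 66*I/65)*exp(-1/3)*sin(1/3) + pi*(-18/65 + 66*I/65)*exp(3/2 - I/2)*sin(3/2 - I/2)

Final answer: pi*(-18/65 + 66*I/65)*exp(-1/3)*sin(1/3) + pi*(-18/65 + 66*I/65)*exp(3/2 - I/2)*sin(3/2 - I/2)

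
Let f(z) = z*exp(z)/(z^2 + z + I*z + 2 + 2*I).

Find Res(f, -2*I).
Write f(z) = P(z)/Q(z) with P(z) = z*exp(z) and Q(z) = z^2 + z + I*z + 2 + 2*I.
The denominator factors as Q(z) = (z + 2*I)*(z + 1 - I), so z = -2*I is a simple zero of Q and P is analytic there; z = -2*I is therefore a simple pole and
  Res(f, z₀) = P(z₀)/Q'(z₀).

Q'(z) = 2*z + 1 + I, so Q'(-2*I) = 1 - 3*I.
P(-2*I) = -2*I*exp(-2*I).

Res(f, -2*I) = (-2*I*exp(-2*I))/(1 - 3*I) = (3/5 - I/5)*exp(-2*I)

Final answer: (3/5 - I/5)*exp(-2*I)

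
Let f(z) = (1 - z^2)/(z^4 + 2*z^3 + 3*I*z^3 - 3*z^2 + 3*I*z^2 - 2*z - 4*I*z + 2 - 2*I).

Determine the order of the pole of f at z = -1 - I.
Factor the denominator:
  z^4 + 2*z^3 + 3*I*z^3 - 3*z^2 + 3*I*z^2 - 2*z - 4*I*z + 2 - 2*I = (z + 1 + I)^3*(z - 1)

The numerator P(z) = 1 - z^2 has P(-1 - I) = 1 - 2*I ≠ 0, so no factor of (z + 1 + I) cancels.
Near z = -1 - I we can therefore write f(z) = g(z)/(z + 1 + I)^3 with g analytic at -1 - I and g(-1 - I) ≠ 0 (g is the numerator divided by the remaining denominator factors).

Hence z = -1 - I is a pole of order 3.

Final answer: 3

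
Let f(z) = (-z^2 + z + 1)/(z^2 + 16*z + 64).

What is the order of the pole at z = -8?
Factor the denominator:
  z^2 + 16*z + 64 = (z + 8)^2

The numerator P(z) = -z^2 + z + 1 has P(-8) = -71 ≠ 0, so no factor of (z + 8) cancels.
Near z = -8 we can therefore write f(z) = g(z)/(z + 8)^2 with g analytic at -8 and g(-8) ≠ 0 (g is just the numerator).

Hence z = -8 is a pole of order 2.

Final answer: 2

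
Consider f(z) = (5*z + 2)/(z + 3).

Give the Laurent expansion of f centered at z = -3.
Put w = z - (-3), i.e. z = w - 3. The denominator is w, so it suffices to rewrite the numerator in powers of w.

P(z) = 5*z + 2
P(w - 3) = -13 + 5*w

Dividing each term by w:
  f = -13/w + 5

Substituting back w = z + 3:
  f(z) = -13/(z + 3) + 5

The series is finite because the numerator is a polynomial; the negative powers form the principal part, and the coefficient of 1/(z + 3) gives Res(f, -3) = -13.

Final answer: -13/(z + 3) + 5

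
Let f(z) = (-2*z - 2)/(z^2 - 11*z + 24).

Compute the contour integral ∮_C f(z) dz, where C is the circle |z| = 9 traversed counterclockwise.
-4*I*pi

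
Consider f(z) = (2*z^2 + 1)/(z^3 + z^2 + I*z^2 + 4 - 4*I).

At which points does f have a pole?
The singularities of f are the zeros of the denominator. Factoring,
  z^3 + z^2 + I*z^2 + 4 - 4*I = (z + 2)*(z + 2*I)*(z - 1 - I)
so the candidates are z = -2, z = -2*I, z = 1 + I.

Check the numerator P(z) = 2*z^2 + 1 at each one:
  P(-2) = 9 ≠ 0, so z = -2 is a (simple) pole.
  P(-2*I) = -7 ≠ 0, so z = -2*I is a (simple) pole.
  P(1 + I) = 1 + 4*I ≠ 0, so z = 1 + I is a (simple) pole.

Poles of f: {-2, -2*I, 1 + I}

Final answer: {-2, -2*I, 1 + I}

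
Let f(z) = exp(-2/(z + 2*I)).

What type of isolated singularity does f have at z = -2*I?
essential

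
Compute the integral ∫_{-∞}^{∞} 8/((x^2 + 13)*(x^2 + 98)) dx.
Let f(z) = 8/((z^2 + 13)*(z^2 + 98)). The denominator has no real zeros and deg Q - deg P = 4 ≥ 2, so the integral of f over the upper semicircle |z| = R tends to 0 as R → ∞. Closing the contour in the upper half-plane,
  ∫_{-∞}^{∞} f(x) dx = 2πi · Σ Res(f, z_k)  over the poles with Im z_k > 0.

Zeros of the denominator: z^2 + 98 = 0 gives z = ±7*sqrt(2)*I; z^2 + 13 = 0 gives z = ±sqrt(13)*I.
Upper half-plane: z = sqrt(13)*I, z = 7*sqrt(2)*I (simple).

Each pole is a simple zero of Q(z) = z^4 + 111*z^2 + 1274, so Res(f, z₀) = P(z₀)/Q'(z₀) with P(z) = 8, Q'(z) = 4*z^3 + 222*z:
  Res(f, sqrt(13)*I) = (8)/(170*sqrt(13)*I) = -4*sqrt(13)*I/1105
  Res(f, 7*sqrt(2)*I) = (8)/(-1190*sqrt(2)*I) = 2*sqrt(2)*I/595

Sum of residues: 2*I*(-14*sqrt(13) + 13*sqrt(2))/7735
∫_{-∞}^{∞} f(x) dx = 2πi · (2*I*(-14*sqrt(13) + 13*sqrt(2))/7735) = 4*pi*(-13*sqrt(2) + 14*sqrt(13))/7735

Final answer: 4*pi*(-13*sqrt(2) + 14*sqrt(13))/7735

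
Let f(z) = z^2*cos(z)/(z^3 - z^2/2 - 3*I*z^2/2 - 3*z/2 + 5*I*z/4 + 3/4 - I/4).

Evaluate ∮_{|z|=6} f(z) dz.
By the residue theorem, ∮_C f(z) dz = 2πi · (sum of the residues of f at the poles inside |z| = 6).

The denominator factors as (z - 1/2)*(z - 1 - I/2)*(z + 1 - I), so the singularities of f are simple poles at z = 1/2, z = 1 + I/2, z = -1 + I.
  |1/2|² = 1/4 < 36 = 6², so this pole is inside the contour.
  |1 + I/2|² = 5/4 < 36 = 6², so this pole is inside the contour.
  |-1 + I|² = 2 < 36 = 6², so this pole is inside the contour.

With P(z) = z^2*cos(z) and Q(z) = z^3 - z^2/2 - 3*I*z^2/2 - 3*z/2 + 5*I*z/4 + 3/4 - I/4, each pole is simple, so Res(f, z₀) = P(z₀)/Q'(z₀) with Q'(z) = 3*z^2 - z - 3*I*z - 3/2 + 5*I/4.
  Res(f, 1/2) = P(1/2)/Q'(1/2) = (cos(1/2)/4)/(-5/4 - I/4) = (-5/26 + I/26)*cos(1/2)
  Res(f, 1 + I/2) = P(1 + I/2)/Q'(1 + I/2) = ((3/4 + I)*cos(1 + I/2))/(5/4 + 3*I/4) = (27/34 + 11*I/34)*cos(1 + I/2)
  Res(f, -1 + I) = P(-1 + I)/Q'(-1 + I) = (-2*I*cos(1 - I))/(5/2 - 11*I/4) = (88/221 - 80*I/221)*cos(1 - I)

Sum of residues inside C: (27/34 + 11*I/34)*cos(1 + I/2) + (-5/26 + I/26)*cos(1/2) + (88/221 - 80*I/221)*cos(1 - I)
∮_C f(z) dz = 2πi · ((27/34 + 11*I/34)*cos(1 + I/2) + (-5/26 + I/26)*cos(1/2) + (88/221 - 80*I/221)*cos(1 - I)) = pi*(-1/13 - 5*I/13)*cos(1/2) + pi*(-11/17 + 27*I/17)*cos(1 + I/2) + pi*(160/221 + 176*I/221)*cos(1 - I)

Final answer: pi*(-1/13 - 5*I/13)*cos(1/2) + pi*(-11/17 + 27*I/17)*cos(1 + I/2) + pi*(160/221 + 176*I/221)*cos(1 - I)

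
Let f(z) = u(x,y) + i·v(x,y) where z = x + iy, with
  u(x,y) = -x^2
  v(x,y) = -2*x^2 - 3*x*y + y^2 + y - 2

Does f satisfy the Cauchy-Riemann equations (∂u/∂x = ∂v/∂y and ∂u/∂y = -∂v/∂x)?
∂u/∂x = -2*x
∂v/∂y = -3*x + 2*y + 1
∂u/∂y = 0
∂v/∂x = -4*x - 3*y
∂u/∂x ≠ ∂v/∂y and ∂u/∂y ≠ -∂v/∂x; the Cauchy-Riemann equations are not satisfied, so f is not analytic.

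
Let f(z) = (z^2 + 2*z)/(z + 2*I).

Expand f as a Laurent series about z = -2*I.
Put w = z - (-2*I), i.e. z = w - 2*I. The denominator is w, so it suffices to rewrite the numerator in powers of w.

P(z) = z^2 + 2*z
P(w - 2*I) = -4 - 4*I + (2 - 4*I)*w + w^2

Dividing each term by w:
  f = (-4 - 4*I)/w + 2 - 4*I + w

Substituting back w = z + 2*I:
  f(z) = (-4 - 4*I)/(z + 2*I) + 2 - 4*I + (z + 2*I)

The series is finite because the numerator is a polynomial; the negative powers form the principal part, and the coefficient of 1/(z + 2*I) gives Res(f, -2*I) = -4 - 4*I.

Final answer: (-4 - 4*I)/(z + 2*I) + 2 - 4*I + (z + 2*I)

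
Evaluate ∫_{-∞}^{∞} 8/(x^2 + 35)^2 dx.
4*sqrt(35)*pi/1225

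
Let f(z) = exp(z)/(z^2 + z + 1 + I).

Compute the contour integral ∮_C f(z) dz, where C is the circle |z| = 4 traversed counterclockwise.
pi*(4/5 - 2*I/5)*exp(-1 + I) + pi*(-4/5 + 2*I/5)*exp(-I)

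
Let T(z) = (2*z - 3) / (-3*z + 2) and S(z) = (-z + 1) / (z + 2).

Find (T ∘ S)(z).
(T ∘ S)(z) = T(S(z)) = ((2)*S(z) + (-3))/((-3)*S(z) + (2)). Multiply numerator and denominator by z + 2:
  numerator:   (2)*(-z + 1) + (-3)*(z + 2) = -5*z - 4
  denominator: (-3)*(-z + 1) + (2)*(z + 2) = 5*z + 1
(T ∘ S)(z) = (-5*z - 4)/(5*z + 1)

Final answer: (-5*z - 4)/(5*z + 1)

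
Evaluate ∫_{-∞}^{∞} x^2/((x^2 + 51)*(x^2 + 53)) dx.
pi*(-sqrt(51) + sqrt(53))/2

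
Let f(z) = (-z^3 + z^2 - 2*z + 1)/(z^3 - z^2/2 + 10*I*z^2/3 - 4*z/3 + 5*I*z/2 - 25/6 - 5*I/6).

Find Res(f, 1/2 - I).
1293/6154 - 66*I/3077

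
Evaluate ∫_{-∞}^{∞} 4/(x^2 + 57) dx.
Let f(z) = 4/(z^2 + 57). The denominator has no real zeros and deg Q - deg P = 2 ≥ 2, so the integral of f over the upper semicircle |z| = R tends to 0 as R → ∞. Closing the contour in the upper half-plane,
  ∫_{-∞}^{∞} f(x) dx = 2πi · Σ Res(f, z_k)  over the poles with Im z_k > 0.

Zeros of the denominator: z^2 + 57 = 0 gives z = ±sqrt(57)*I.
Upper half-plane: z = sqrt(57)*I (simple).

Each pole is a simple zero of Q(z) = z^2 + 57, so Res(f, z₀) = P(z₀)/Q'(z₀) with P(z) = 4, Q'(z) = 2*z:
  Res(f, sqrt(57)*I) = (4)/(2*sqrt(57)*I) = -2*sqrt(57)*I/57

∫_{-∞}^{∞} f(x) dx = 2πi · (-2*sqrt(57)*I/57) = 4*sqrt(57)*pi/57

Final answer: 4*sqrt(57)*pi/57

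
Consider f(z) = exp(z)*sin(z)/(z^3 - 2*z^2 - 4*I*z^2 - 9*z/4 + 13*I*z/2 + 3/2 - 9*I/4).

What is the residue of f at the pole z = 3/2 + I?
Write f(z) = P(z)/Q(z) with P(z) = exp(z)*sin(z) and Q(z) = z^3 - 2*z^2 - 4*I*z^2 - 9*z/4 + 13*I*z/2 + 3/2 - 9*I/4.
The denominator factors as Q(z) = (z - 1/2)*(z - 3*I)*(z - 3/2 - I), so z = 3/2 + I is a simple zero of Q and P is analytic there; z = 3/2 + I is therefore a simple pole and
  Res(f, z₀) = P(z₀)/Q'(z₀).

Q'(z) = 3*z^2 - 4*z - 8*I*z - 9/4 + 13*I/2, so Q'(3/2 + I) = 7/2 - I/2.
P(3/2 + I) = exp(3/2 + I)*sin(3/2 + I).

Res(f, 3/2 + I) = (exp(3/2 + I)*sin(3/2 + I))/(7/2 - I/2) = (7/25 + I/25)*exp(3/2 + I)*sin(3/2 + I)

Final answer: (7/25 + I/25)*exp(3/2 + I)*sin(3/2 + I)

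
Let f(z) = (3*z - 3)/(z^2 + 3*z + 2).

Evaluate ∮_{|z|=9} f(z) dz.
By the residue theorem, ∮_C f(z) dz = 2πi · (sum of the residues of f at the poles inside |z| = 9).

The denominator factors as (z + 2)*(z + 1), so the singularities of f are simple poles at z = -2, z = -1.
  |-2|² = 4 < 81 = 9², so this pole is inside the contour.
  |-1|² = 1 < 81 = 9², so this pole is inside the contour.

With P(z) = 3*z - 3 and Q(z) = z^2 + 3*z + 2, each pole is simple, so Res(f, z₀) = P(z₀)/Q'(z₀) with Q'(z) = 2*z + 3.
  Res(f, -2) = P(-2)/Q'(-2) = (-9)/(-1) = 9
  Res(f, -1) = P(-1)/Q'(-1) = (-6)/(1) = -6

Sum of residues inside C: 3
∮_C f(z) dz = 2πi · (3) = 6*I*pi

Final answer: 6*I*pi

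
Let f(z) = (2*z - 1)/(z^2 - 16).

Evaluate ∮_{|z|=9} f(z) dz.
4*I*pi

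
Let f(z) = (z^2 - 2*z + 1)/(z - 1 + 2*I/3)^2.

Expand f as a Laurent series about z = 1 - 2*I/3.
-4/(9*(z - 1 + 2*I/3)^2) - 4*I/(3*(z - 1 + 2*I/3)) + 1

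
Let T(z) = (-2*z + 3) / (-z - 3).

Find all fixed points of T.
{-1/2 - sqrt(11)*I/2, -1/2 + sqrt(11)*I/2}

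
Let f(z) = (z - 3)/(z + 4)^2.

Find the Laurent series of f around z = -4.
Put w = z - (-4), i.e. z = w - 4. The denominator is w^2, so it suffices to rewrite the numerator in powers of w.

P(z) = z - 3
P(w - 4) = -7 + w

Dividing each term by w^2:
  f = -7/w^2 + 1/w

Substituting back w = z + 4:
  f(z) = -7/(z + 4)^2 + 1/(z + 4)

The series is finite because the numerator is a polynomial; the negative powers form the principal part, and the coefficient of 1/(z + 4) gives Res(f, -4) = 1.

Final answer: -7/(z + 4)^2 + 1/(z + 4)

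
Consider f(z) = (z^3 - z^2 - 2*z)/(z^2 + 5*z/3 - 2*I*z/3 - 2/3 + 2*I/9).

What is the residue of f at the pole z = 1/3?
Write f(z) = P(z)/Q(z) with P(z) = z^3 - z^2 - 2*z and Q(z) = z^2 + 5*z/3 - 2*I*z/3 - 2/3 + 2*I/9.
The denominator factors as Q(z) = (z + 2 - 2*I/3)*(z - 1/3), so z = 1/3 is a simple zero of Q and P is analytic there; z = 1/3 is therefore a simple pole and
  Res(f, z₀) = P(z₀)/Q'(z₀).

Q'(z) = 2*z + 5/3 - 2*I/3, so Q'(1/3) = 7/3 - 2*I/3.
P(1/3) = -20/27.

Res(f, 1/3) = (-20/27)/(7/3 - 2*I/3) = -140/477 - 40*I/477

Final answer: -140/477 - 40*I/477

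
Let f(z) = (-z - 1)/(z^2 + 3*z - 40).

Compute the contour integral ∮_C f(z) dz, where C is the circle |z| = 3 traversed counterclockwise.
By the residue theorem, ∮_C f(z) dz = 2πi · (sum of the residues of f at the poles inside |z| = 3).

The denominator factors as (z + 8)*(z - 5), so the singularities of f are simple poles at z = -8, z = 5.
  |-8|² = 64 > 9 = 3², so this pole is outside the contour.
  |5|² = 25 > 9 = 3², so this pole is outside the contour.

No pole lies inside the contour, so f is analytic on and inside C and the integral is 0 (Cauchy's theorem).

Final answer: 0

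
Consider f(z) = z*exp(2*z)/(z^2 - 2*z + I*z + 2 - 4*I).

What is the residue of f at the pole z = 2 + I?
(7/13 - 4*I/13)*exp(4 + 2*I)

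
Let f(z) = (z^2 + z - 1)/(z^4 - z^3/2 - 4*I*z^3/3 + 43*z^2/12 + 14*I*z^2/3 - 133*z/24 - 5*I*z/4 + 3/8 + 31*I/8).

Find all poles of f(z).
The singularities of f are the zeros of the denominator. Factoring,
  z^4 - z^3/2 - 4*I*z^3/3 + 43*z^2/12 + 14*I*z^2/3 - 133*z/24 - 5*I*z/4 + 3/8 + 31*I/8 = (z - I/2)*(z + 3*I/2)*(z - 3/2 + 2*I/3)*(z + 1 - 3*I)
so the candidates are z = I/2, z = -3*I/2, z = 3/2 - 2*I/3, z = -1 + 3*I.

Check the numerator P(z) = z^2 + z - 1 at each one:
  P(I/2) = -5/4 + I/2 ≠ 0, so z = I/2 is a (simple) pole.
  P(-3*I/2) = -13/4 - 3*I/2 ≠ 0, so z = -3*I/2 is a (simple) pole.
  P(3/2 - 2*I/3) = 83/36 - 8*I/3 ≠ 0, so z = 3/2 - 2*I/3 is a (simple) pole.
  P(-1 + 3*I) = -10 - 3*I ≠ 0, so z = -1 + 3*I is a (simple) pole.

Poles of f: {-1 + 3*I, -3*I/2, I/2, 3/2 - 2*I/3}

Final answer: {-1 + 3*I, -3*I/2, I/2, 3/2 - 2*I/3}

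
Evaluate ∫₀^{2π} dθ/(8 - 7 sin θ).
Call the integral J. The integrand is 2π-periodic and we integrate over a full period, so shifting θ does not change the value (θ → θ + π/2 turns sin θ into cos θ; θ → θ + π flips the sign of the trig term). Hence
  J = ∫₀^{2π} dθ/(8 + 7 cos θ).
Put z = e^{iθ}: then cos θ = (z + 1/z)/2, dθ = dz/(iz), and z runs once counterclockwise around |z| = 1:
  J = ∮_{|z|=1} 1/(8 + 7*(z + 1/z)/2) · dz/(iz) = (2/i) ∮_{|z|=1} dz/(7*z^2 + 16*z + 7).
The roots of 7*z^2 + 16*z + 7 are z = (-8 ± sqrt(8^2 - 7^2))/7, with sqrt(15) = sqrt(15); their product is 1, so only z₊ = -8/7 + sqrt(15)/7 lies inside the unit circle (z₋ = -8/7 - sqrt(15)/7 lies outside).
z₊ is a simple zero of q(z) = 7*z^2 + 16*z + 7, so Res(1/q, z₊) = 1/q'(z₊) with q'(z) = 14*z + 16; and q'(z₊) = 7*(z₊ - z₋) = 2*sqrt(15).
Therefore J = (2/i) · 2πi · 1/(2*sqrt(15)) = 2*pi/(sqrt(15)) = 2*sqrt(15)*pi/15

Final answer: 2*sqrt(15)*pi/15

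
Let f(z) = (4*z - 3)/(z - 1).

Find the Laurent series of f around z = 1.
Put w = z - (1), i.e. z = w + 1. The denominator is w, so it suffices to rewrite the numerator in powers of w.

P(z) = 4*z - 3
P(w + 1) = 1 + 4*w

Dividing each term by w:
  f = 1/w + 4

Substituting back w = z - 1:
  f(z) = 1/(z - 1) + 4

The series is finite because the numerator is a polynomial; the negative powers form the principal part, and the coefficient of 1/(z - 1) gives Res(f, 1) = 1.

Final answer: 1/(z - 1) + 4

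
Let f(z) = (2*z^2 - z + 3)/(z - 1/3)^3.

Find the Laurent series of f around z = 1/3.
Put w = z - (1/3), i.e. z = w + 1/3. The denominator is w^3, so it suffices to rewrite the numerator in powers of w.

P(z) = 2*z^2 - z + 3
P(w + 1/3) = 26/9 + w/3 + 2*w^2

Dividing each term by w^3:
  f = 26/(9*w^3) + 1/(3*w^2) + 2/w

Substituting back w = z - 1/3:
  f(z) = 26/(9*(z - 1/3)^3) + 1/(3*(z - 1/3)^2) + 2/(z - 1/3)

The series is finite because the numerator is a polynomial; the negative powers form the principal part, and the coefficient of 1/(z - 1/3) gives Res(f, 1/3) = 2.

Final answer: 26/(9*(z - 1/3)^3) + 1/(3*(z - 1/3)^2) + 2/(z - 1/3)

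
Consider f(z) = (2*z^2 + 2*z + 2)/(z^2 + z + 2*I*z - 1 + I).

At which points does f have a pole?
{-1 - I, -I}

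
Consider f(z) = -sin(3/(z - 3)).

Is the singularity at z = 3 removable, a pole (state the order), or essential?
Let u = z - 3. Then
  sin(3/u) = Σ_{k≥0} (-1)^k (3)^(2k+1)/((2k+1)!·u^(2k+1)) = 3/u - 9/(2*u^3) + 81/(40*u^5) + ...
which has infinitely many negative powers of u, so sin(3/(z - 3)) has an essential singularity at z = 3.
So the singularity is essential.

Final answer: essential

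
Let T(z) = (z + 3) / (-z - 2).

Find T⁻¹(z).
Set w = T(z) = (z + 3) / (-z - 2) and solve for z:
  w*(-z - 2) = z + 3
  -2*w + z*(-w - 1) - 3 = 0
  z*(-w - 1) = 2*w + 3
  z = (-2*w - 3)/(w + 1)
Renaming the variable, T⁻¹(z) = (-2*z - 3)/(z + 1).
(Check: ad - bc = 1 ≠ 0, so T is invertible.)

Final answer: (-2*z - 3)/(z + 1)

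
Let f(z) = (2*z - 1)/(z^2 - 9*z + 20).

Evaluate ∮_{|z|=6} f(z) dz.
4*I*pi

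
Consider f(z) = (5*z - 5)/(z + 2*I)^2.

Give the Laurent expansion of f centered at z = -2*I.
(-5 - 10*I)/(z + 2*I)^2 + 5/(z + 2*I)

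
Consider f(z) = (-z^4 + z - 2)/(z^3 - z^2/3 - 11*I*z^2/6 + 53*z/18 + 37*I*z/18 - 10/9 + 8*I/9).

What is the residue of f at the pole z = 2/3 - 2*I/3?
2494/9945 - 2122*I/9945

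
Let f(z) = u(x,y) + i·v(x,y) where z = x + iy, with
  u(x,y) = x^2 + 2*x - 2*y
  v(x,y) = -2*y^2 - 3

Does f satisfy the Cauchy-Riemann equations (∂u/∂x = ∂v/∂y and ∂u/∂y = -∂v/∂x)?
∂u/∂x = 2*x + 2
∂v/∂y = -4*y
∂u/∂y = -2
∂v/∂x = 0
∂u/∂x ≠ ∂v/∂y and ∂u/∂y ≠ -∂v/∂x; the Cauchy-Riemann equations are not satisfied, so f is not analytic.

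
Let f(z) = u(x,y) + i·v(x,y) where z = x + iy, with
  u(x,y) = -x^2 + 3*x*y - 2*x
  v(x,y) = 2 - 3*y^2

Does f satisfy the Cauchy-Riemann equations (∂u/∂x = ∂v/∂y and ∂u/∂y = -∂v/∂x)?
∂u/∂x = -2*x + 3*y - 2
∂v/∂y = -6*y
∂u/∂y = 3*x
∂v/∂x = 0
∂u/∂x ≠ ∂v/∂y and ∂u/∂y ≠ -∂v/∂x; the Cauchy-Riemann equations are not satisfied, so f is not analytic.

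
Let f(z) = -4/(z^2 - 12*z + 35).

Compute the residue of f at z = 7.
-2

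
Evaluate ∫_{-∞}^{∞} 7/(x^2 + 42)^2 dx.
Let f(z) = 7/(z^2 + 42)^2. The denominator has no real zeros and deg Q - deg P = 4 ≥ 2, so the integral of f over the upper semicircle |z| = R tends to 0 as R → ∞. Closing the contour in the upper half-plane,
  ∫_{-∞}^{∞} f(x) dx = 2πi · Σ Res(f, z_k)  over the poles with Im z_k > 0.

Zeros of the denominator: z^2 + 42 = 0 gives z = ±sqrt(42)*I.
Upper half-plane: z = sqrt(42)*I (a pole of order 2).

Write f(z) = g(z)/(z - sqrt(42)*I)^2 with g(z) = 7/(z + sqrt(42)*I)^2. For a double pole, Res(f, z₀) = g'(z₀):
  g'(z) = -14/(z + sqrt(42)*I)^3
  Res(f, sqrt(42)*I) = g'(sqrt(42)*I) = -sqrt(42)*I/1008

∫_{-∞}^{∞} f(x) dx = 2πi · (-sqrt(42)*I/1008) = sqrt(42)*pi/504

Final answer: sqrt(42)*pi/504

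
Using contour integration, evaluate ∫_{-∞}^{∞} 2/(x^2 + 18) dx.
sqrt(2)*pi/3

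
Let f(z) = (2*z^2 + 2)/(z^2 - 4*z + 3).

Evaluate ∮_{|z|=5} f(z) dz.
By the residue theorem, ∮_C f(z) dz = 2πi · (sum of the residues of f at the poles inside |z| = 5).

The denominator factors as (z - 3)*(z - 1), so the singularities of f are simple poles at z = 3, z = 1.
  |3|² = 9 < 25 = 5², so this pole is inside the contour.
  |1|² = 1 < 25 = 5², so this pole is inside the contour.

With P(z) = 2*z^2 + 2 and Q(z) = z^2 - 4*z + 3, each pole is simple, so Res(f, z₀) = P(z₀)/Q'(z₀) with Q'(z) = 2*z - 4.
  Res(f, 3) = P(3)/Q'(3) = (20)/(2) = 10
  Res(f, 1) = P(1)/Q'(1) = (4)/(-2) = -2

Sum of residues inside C: 8
∮_C f(z) dz = 2πi · (8) = 16*I*pi

Final answer: 16*I*pi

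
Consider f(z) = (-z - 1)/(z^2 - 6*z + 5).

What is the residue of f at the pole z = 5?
Write f(z) = P(z)/Q(z) with P(z) = -z - 1 and Q(z) = z^2 - 6*z + 5.
The denominator factors as Q(z) = (z - 5)*(z - 1), so z = 5 is a simple zero of Q and P is analytic there; z = 5 is therefore a simple pole and
  Res(f, z₀) = P(z₀)/Q'(z₀).

Q'(z) = 2*z - 6, so Q'(5) = 4.
P(5) = -6.

Res(f, 5) = (-6)/(4) = -3/2

Final answer: -3/2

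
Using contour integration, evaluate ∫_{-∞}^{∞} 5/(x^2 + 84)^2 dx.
Let f(z) = 5/(z^2 + 84)^2. The denominator has no real zeros and deg Q - deg P = 4 ≥ 2, so the integral of f over the upper semicircle |z| = R tends to 0 as R → ∞. Closing the contour in the upper half-plane,
  ∫_{-∞}^{∞} f(x) dx = 2πi · Σ Res(f, z_k)  over the poles with Im z_k > 0.

Zeros of the denominator: z^2 + 84 = 0 gives z = ±2*sqrt(21)*I.
Upper half-plane: z = 2*sqrt(21)*I (a pole of order 2).

Write f(z) = g(z)/(z - 2*sqrt(21)*I)^2 with g(z) = 5/(z + 2*sqrt(21)*I)^2. For a double pole, Res(f, z₀) = g'(z₀):
  g'(z) = -10/(z + 2*sqrt(21)*I)^3
  Res(f, 2*sqrt(21)*I) = g'(2*sqrt(21)*I) = -5*sqrt(21)*I/14112

∫_{-∞}^{∞} f(x) dx = 2πi · (-5*sqrt(21)*I/14112) = 5*sqrt(21)*pi/7056

Final answer: 5*sqrt(21)*pi/7056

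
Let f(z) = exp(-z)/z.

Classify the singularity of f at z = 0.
pole of order 1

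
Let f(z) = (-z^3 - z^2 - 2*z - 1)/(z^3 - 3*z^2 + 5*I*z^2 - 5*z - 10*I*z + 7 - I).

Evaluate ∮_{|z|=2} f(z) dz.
pi*(-1/5 - 2*I/5)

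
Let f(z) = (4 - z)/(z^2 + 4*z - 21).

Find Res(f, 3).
1/10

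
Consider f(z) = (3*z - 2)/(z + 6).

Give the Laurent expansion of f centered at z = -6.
Put w = z - (-6), i.e. z = w - 6. The denominator is w, so it suffices to rewrite the numerator in powers of w.

P(z) = 3*z - 2
P(w - 6) = -20 + 3*w

Dividing each term by w:
  f = -20/w + 3

Substituting back w = z + 6:
  f(z) = -20/(z + 6) + 3

The series is finite because the numerator is a polynomial; the negative powers form the principal part, and the coefficient of 1/(z + 6) gives Res(f, -6) = -20.

Final answer: -20/(z + 6) + 3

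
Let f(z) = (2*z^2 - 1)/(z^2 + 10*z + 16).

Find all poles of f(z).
The singularities of f are the zeros of the denominator. Factoring,
  z^2 + 10*z + 16 = (z + 2)*(z + 8)
so the candidates are z = -2, z = -8.

Check the numerator P(z) = 2*z^2 - 1 at each one:
  P(-2) = 7 ≠ 0, so z = -2 is a (simple) pole.
  P(-8) = 127 ≠ 0, so z = -8 is a (simple) pole.

Poles of f: {-8, -2}

Final answer: {-8, -2}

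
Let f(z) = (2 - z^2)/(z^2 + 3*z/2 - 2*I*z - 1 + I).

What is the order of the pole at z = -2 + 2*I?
1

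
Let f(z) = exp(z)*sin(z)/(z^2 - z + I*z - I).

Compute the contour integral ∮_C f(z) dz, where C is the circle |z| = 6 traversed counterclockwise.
pi*(-1 + I)*exp(-I)*sinh(1) + exp(1)*pi*(1 + I)*sin(1)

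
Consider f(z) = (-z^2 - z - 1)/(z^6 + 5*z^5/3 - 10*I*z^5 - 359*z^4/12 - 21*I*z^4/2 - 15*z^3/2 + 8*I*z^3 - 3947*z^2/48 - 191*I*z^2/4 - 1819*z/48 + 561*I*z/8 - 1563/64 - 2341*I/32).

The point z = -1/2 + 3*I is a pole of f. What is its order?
4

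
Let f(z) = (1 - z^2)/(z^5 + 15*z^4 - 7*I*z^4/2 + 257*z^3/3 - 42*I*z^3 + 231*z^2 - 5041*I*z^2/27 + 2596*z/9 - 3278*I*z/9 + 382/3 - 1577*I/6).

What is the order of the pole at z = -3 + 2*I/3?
3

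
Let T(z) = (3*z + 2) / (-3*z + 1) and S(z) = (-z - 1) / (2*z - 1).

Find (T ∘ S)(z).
(T ∘ S)(z) = T(S(z)) = ((3)*S(z) + (2))/((-3)*S(z) + (1)). Multiply numerator and denominator by 2*z - 1:
  numerator:   (3)*(-z - 1) + (2)*(2*z - 1) = z - 5
  denominator: (-3)*(-z - 1) + (1)*(2*z - 1) = 5*z + 2
(T ∘ S)(z) = (z - 5)/(5*z + 2)

Final answer: (z - 5)/(5*z + 2)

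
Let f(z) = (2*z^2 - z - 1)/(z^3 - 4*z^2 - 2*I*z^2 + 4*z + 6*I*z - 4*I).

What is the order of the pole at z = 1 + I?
Factor the denominator:
  z^3 - 4*z^2 - 2*I*z^2 + 4*z + 6*I*z - 4*I = (z - 1 - I)^2*(z - 2)

The numerator P(z) = 2*z^2 - z - 1 has P(1 + I) = -2 + 3*I ≠ 0, so no factor of (z - 1 - I) cancels.
Near z = 1 + I we can therefore write f(z) = g(z)/(z - 1 - I)^2 with g analytic at 1 + I and g(1 + I) ≠ 0 (g is the numerator divided by the remaining denominator factors).

Hence z = 1 + I is a pole of order 2.

Final answer: 2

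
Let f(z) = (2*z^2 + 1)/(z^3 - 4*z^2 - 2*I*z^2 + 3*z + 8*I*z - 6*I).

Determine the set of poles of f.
The singularities of f are the zeros of the denominator. Factoring,
  z^3 - 4*z^2 - 2*I*z^2 + 3*z + 8*I*z - 6*I = (z - 3)*(z - 2*I)*(z - 1)
so the candidates are z = 3, z = 2*I, z = 1.

Check the numerator P(z) = 2*z^2 + 1 at each one:
  P(3) = 19 ≠ 0, so z = 3 is a (simple) pole.
  P(2*I) = -7 ≠ 0, so z = 2*I is a (simple) pole.
  P(1) = 3 ≠ 0, so z = 1 is a (simple) pole.

Poles of f: {2*I, 1, 3}

Final answer: {2*I, 1, 3}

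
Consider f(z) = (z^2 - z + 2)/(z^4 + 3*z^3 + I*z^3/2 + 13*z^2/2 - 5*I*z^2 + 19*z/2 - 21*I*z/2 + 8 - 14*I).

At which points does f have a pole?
{-2 - 2*I, -1 - 3*I/2, -1 + I, 1 + 2*I}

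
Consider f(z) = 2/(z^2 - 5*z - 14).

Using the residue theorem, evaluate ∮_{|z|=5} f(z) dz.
By the residue theorem, ∮_C f(z) dz = 2πi · (sum of the residues of f at the poles inside |z| = 5).

The denominator factors as (z - 7)*(z + 2), so the singularities of f are simple poles at z = 7, z = -2.
  |7|² = 49 > 25 = 5², so this pole is outside the contour.
  |-2|² = 4 < 25 = 5², so this pole is inside the contour.

With P(z) = 2 and Q(z) = z^2 - 5*z - 14, each pole is simple, so Res(f, z₀) = P(z₀)/Q'(z₀) with Q'(z) = 2*z - 5.
  Res(f, -2) = P(-2)/Q'(-2) = (2)/(-9) = -2/9

∮_C f(z) dz = 2πi · (-2/9) = -4*I*pi/9

Final answer: -4*I*pi/9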